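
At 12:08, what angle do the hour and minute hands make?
Hour hand position: 0 x 30 + 8 x 0.5 = 4 degrees
Minute hand position: 8 x 6 = 48 degrees
Difference: |4 - 48| = 44 degrees
The angle between the hands is 44 degrees

Final answer: 44 degrees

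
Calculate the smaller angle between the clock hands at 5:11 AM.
Hour hand position: 5 x 30 + 11 x 0.5 = 155.5 degrees
Minute hand position: 11 x 6 = 66 degrees
Difference: |155.5 - 66| = 89.5 degrees
The angle between the hands is 89.5 degrees

Final answer: 89.5 degrees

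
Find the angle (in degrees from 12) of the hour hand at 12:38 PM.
The hour hand moves 30 degrees per hour and 0.5 degrees per minute.
At 12:38: (0) x 30 + 38 x 0.5 = 0 + 19 = 19 degrees

Final answer: 19 degrees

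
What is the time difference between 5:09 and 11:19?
From 5:09 to 11:19:
(11 x 60 + 19) - (5 x 60 + 9) = 679 - 309 = 370 minutes
= 6 hours and 10 minutes

Final answer: 6 hours and 10 minutes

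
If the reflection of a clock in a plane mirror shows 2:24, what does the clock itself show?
Reflection across the vertical (12-6) axis maps a hand at angle A degrees to (360 - A) degrees, which sends a reading of T minutes past 12:00 to (720 - T) minutes past 12:00.
Mirror reads 2:24 = 144 minutes past 12:00.
Actual time: (720 - 144) mod 720 = 576 minutes = 9:36.

Final answer: 9:36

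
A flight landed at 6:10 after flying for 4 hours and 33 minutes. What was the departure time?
Starting time: 6:10 = 370 total minutes past 12:00
Subtracting: 4 hours and 33 minutes = 273 minutes
370 - 273 = 97 minutes
= 1 hour and 37 minutes past 12:00 = 1:37

Final answer: 1:37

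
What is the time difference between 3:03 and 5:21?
From 3:03 to 5:21:
(5 x 60 + 21) - (3 x 60 + 3) = 321 - 183 = 138 minutes
= 2 hours and 18 minutes

Final answer: 2 hours and 18 minutes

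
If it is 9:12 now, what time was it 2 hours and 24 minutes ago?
Starting time: 9:12 = 552 total minutes past 12:00
Subtracting: 2 hours and 24 minutes = 144 minutes
552 - 144 = 408 minutes
= 6 hours and 48 minutes past 12:00 = 6:48

Final answer: 6:48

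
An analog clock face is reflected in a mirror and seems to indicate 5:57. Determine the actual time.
Reflection across the vertical (12-6) axis maps a hand at angle A degrees to (360 - A) degrees, which sends a reading of T minutes past 12:00 to (720 - T) minutes past 12:00.
Mirror reads 5:57 = 357 minutes past 12:00.
Actual time: (720 - 357) mod 720 = 363 minutes = 6:03.

Final answer: 6:03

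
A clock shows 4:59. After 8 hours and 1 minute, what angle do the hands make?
First find the time 8 hours and 1 minute after 4:59.
Total minutes: 4 x 60 + 59 + 8 x 60 + 1 = 780.
780 mod 720 = 60 minutes = 1:00.
Now compute the angle at 1:00:
Hour hand: 1 x 30 + 0 x 0.5 = 30 degrees
Minute hand: 0 x 6 = 0 degrees
Difference: |30 - 0| = 30 degrees
The angle is 30 degrees

Final answer: 30 degrees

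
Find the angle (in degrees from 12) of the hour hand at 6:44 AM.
The hour hand moves 30 degrees per hour and 0.5 degrees per minute.
At 6:44: (6) x 30 + 44 x 0.5 = 180 + 22 = 202 degrees

Final answer: 202 degrees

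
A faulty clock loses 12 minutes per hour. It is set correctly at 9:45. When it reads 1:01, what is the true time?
For every 60 true minutes, the faulty clock advances 48 minutes, so 1 faulty-clock minute corresponds to 60/48 true minutes.
From 9:45 to 1:01 on the faulty dial is 196 minutes.
True elapsed: 196 x 60/48 = 245 minutes = 4 hours and 5 minutes.
True time: 9:45 + 4 hours and 5 minutes = 1:50.

Final answer: 1:50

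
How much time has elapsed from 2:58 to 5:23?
From 2:58 to 5:23:
(5 x 60 + 23) - (2 x 60 + 58) = 323 - 178 = 145 minutes
= 2 hours and 25 minutes

Final answer: 2 hours and 25 minutes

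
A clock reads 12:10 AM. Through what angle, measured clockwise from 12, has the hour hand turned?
The hour hand moves 30 degrees per hour and 0.5 degrees per minute.
At 12:10: (0) x 30 + 10 x 0.5 = 0 + 5 = 5 degrees

Final answer: 5 degrees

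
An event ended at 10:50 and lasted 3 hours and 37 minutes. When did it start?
Starting time: 10:50 = 650 total minutes past 12:00
Subtracting: 3 hours and 37 minutes = 217 minutes
650 - 217 = 433 minutes
= 7 hours and 13 minutes past 12:00 = 7:13

Final answer: 7:13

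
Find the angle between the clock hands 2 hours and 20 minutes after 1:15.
First find the time 2 hours and 20 minutes after 1:15.
Total minutes: 1 x 60 + 15 + 2 x 60 + 20 = 215.
215 mod 720 = 215 minutes = 3:35.
Now compute the angle at 3:35:
Hour hand: 3 x 30 + 35 x 0.5 = 107.5 degrees
Minute hand: 35 x 6 = 210 degrees
Difference: |107.5 - 210| = 102.5 degrees
The angle is 102.5 degrees

Final answer: 102.5 degrees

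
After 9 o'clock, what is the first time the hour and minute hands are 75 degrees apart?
At t minutes past 9:00, the hour hand is at 30 x 9 + 0.5t degrees and the minute hand is at 6t degrees.
The smaller angle between them is 75 degrees when |30H - 5.5t| = 75 or |30H - 5.5t| = 285.
With H = 9, solve 30 x 9 - 5.5t = +/- target for each target:
  t = (30 x 9 - 75) / 5.5 = 35.45
  t = (30 x 9 + 75) / 5.5 = 62.73 (outside (0, 60))
  t = (30 x 9 - 285) / 5.5 = -2.73 (outside (0, 60))
  t = (30 x 9 + 285) / 5.5 = 100.91 (outside (0, 60))
Valid solutions in (0, 60): {35.45} minutes.
The first occurrence is t = 35.45 minutes.
The hands form a 75-degree angle at 35.45 minutes past 9:00.

Final answer: 35.45 minutes past 9:00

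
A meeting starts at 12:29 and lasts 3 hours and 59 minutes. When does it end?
Starting time: 12:29
Adding 59 minutes to 29 minutes: 29 + 59 = 88 minutes = 1 hour and 28 minutes
Adding 3 hours: 12 + 3 + 1 (carry) = 16 - 12 = 4
Final time: 4:28

Final answer: 4:28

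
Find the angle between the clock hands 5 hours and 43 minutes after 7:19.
First find the time 5 hours and 43 minutes after 7:19.
Total minutes: 7 x 60 + 19 + 5 x 60 + 43 = 782.
782 mod 720 = 62 minutes = 1:02.
Now compute the angle at 1:02:
Hour hand: 1 x 30 + 2 x 0.5 = 31 degrees
Minute hand: 2 x 6 = 12 degrees
Difference: |31 - 12| = 19 degrees
The angle is 19 degrees

Final answer: 19 degrees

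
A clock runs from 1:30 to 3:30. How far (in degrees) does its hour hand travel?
The hour hand moves 0.5 degrees per minute.
Time elapsed: 3:30 - 1:30 = 120 minutes
Angular displacement: 120 x 0.5 = 60 degrees

Final answer: 60 degrees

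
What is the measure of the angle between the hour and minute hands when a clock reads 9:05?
Hour hand position: 9 x 30 + 5 x 0.5 = 272.5 degrees
Minute hand position: 5 x 6 = 30 degrees
Difference: |272.5 - 30| = 242.5 degrees
Since 242.5 > 180, the smaller angle is 360 - 242.5 = 117.5 degrees

Final answer: 117.5 degrees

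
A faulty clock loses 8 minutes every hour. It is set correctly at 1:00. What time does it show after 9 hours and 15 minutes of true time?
For every 60 true minutes, the faulty clock advances 60 - 8 = 52 minutes.
True elapsed: 9 hours and 15 minutes = 555 minutes.
Faulty clock advances: 555 x 52/60 = 481 minutes (drift: 74 minutes behind).
Shown time: 1:00 + 481 minutes = 9:01.

Final answer: 9:01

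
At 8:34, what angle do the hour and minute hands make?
Hour hand position: 8 x 30 + 34 x 0.5 = 257 degrees
Minute hand position: 34 x 6 = 204 degrees
Difference: |257 - 204| = 53 degrees
The angle between the hands is 53 degrees

Final answer: 53 degrees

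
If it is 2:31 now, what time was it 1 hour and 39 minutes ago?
Starting time: 2:31 = 151 total minutes past 12:00
Subtracting: 1 hour and 39 minutes = 99 minutes
151 - 99 = 52 minutes
= 52 minutes past 12:00 = 12:52

Final answer: 12:52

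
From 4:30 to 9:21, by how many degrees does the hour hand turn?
The hour hand moves 0.5 degrees per minute.
Time elapsed: 9:21 - 4:30 = 291 minutes
Angular displacement: 291 x 0.5 = 145.5 degrees

Final answer: 145.5 degrees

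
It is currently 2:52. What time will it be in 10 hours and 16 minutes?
Starting time: 2:52
Adding 16 minutes to 52 minutes: 52 + 16 = 68 minutes = 1 hour and 8 minutes
Adding 10 hours: 2 + 10 + 1 (carry) = 13 - 12 = 1
Final time: 1:08

Final answer: 1:08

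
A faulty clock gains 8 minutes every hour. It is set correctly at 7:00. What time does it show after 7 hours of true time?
For every 60 true minutes, the faulty clock advances 60 + 8 = 68 minutes.
True elapsed: 7 hours = 420 minutes.
Faulty clock advances: 420 x 68/60 = 476 minutes (drift: 56 minutes ahead).
Shown time: 7:00 + 476 minutes = 2:56.

Final answer: 2:56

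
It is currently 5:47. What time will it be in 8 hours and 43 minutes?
Starting time: 5:47
Adding 43 minutes to 47 minutes: 47 + 43 = 90 minutes = 1 hour and 30 minutes
Adding 8 hours: 5 + 8 + 1 (carry) = 14 - 12 = 2
Final time: 2:30

Final answer: 2:30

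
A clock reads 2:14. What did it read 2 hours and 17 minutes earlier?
Starting time: 2:14 = 134 total minutes past 12:00
Subtracting: 2 hours and 17 minutes = 137 minutes
134 - 137 = -3 (negative, add 12 hours = 720) = 717 minutes
= 11 hours and 57 minutes past 12:00 = 11:57

Final answer: 11:57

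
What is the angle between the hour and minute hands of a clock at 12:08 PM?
Hour hand position: 0 x 30 + 8 x 0.5 = 4 degrees
Minute hand position: 8 x 6 = 48 degrees
Difference: |4 - 48| = 44 degrees
The angle between the hands is 44 degrees

Final answer: 44 degrees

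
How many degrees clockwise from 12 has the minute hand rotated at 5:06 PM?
The minute hand moves 6 degrees per minute.
At 5:06: 6 x 6 = 36 degrees

Final answer: 36 degrees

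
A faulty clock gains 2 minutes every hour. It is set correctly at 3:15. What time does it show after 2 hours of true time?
For every 60 true minutes, the faulty clock advances 60 + 2 = 62 minutes.
True elapsed: 2 hours = 120 minutes.
Faulty clock advances: 120 x 62/60 = 124 minutes (drift: 4 minutes ahead).
Shown time: 3:15 + 124 minutes = 5:19.

Final answer: 5:19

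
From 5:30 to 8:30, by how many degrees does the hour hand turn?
The hour hand moves 0.5 degrees per minute.
Time elapsed: 8:30 - 5:30 = 180 minutes
Angular displacement: 180 x 0.5 = 90 degrees

Final answer: 90 degrees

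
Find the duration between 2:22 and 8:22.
From 2:22 to 8:22:
(8 x 60 + 22) - (2 x 60 + 22) = 502 - 142 = 360 minutes
= 6 hours

Final answer: 6 hours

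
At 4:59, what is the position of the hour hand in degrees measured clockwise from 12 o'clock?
The hour hand moves 30 degrees per hour and 0.5 degrees per minute.
At 4:59: (4) x 30 + 59 x 0.5 = 120 + 29.5 = 149.5 degrees

Final answer: 149.5 degrees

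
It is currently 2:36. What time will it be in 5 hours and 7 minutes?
Starting time: 2:36
Adding 7 minutes to 36 minutes: 36 + 7 = 43 minutes
Adding 5 hours: 2 + 5 = 7
Final time: 7:43

Final answer: 7:43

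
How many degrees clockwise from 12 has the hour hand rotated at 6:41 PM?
The hour hand moves 30 degrees per hour and 0.5 degrees per minute.
At 6:41: (6) x 30 + 41 x 0.5 = 180 + 20.5 = 200.5 degrees

Final answer: 200.5 degrees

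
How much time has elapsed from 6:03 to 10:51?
From 6:03 to 10:51:
(10 x 60 + 51) - (6 x 60 + 3) = 651 - 363 = 288 minutes
= 4 hours and 48 minutes

Final answer: 4 hours and 48 minutes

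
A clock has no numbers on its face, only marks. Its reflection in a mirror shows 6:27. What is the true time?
Reflection across the vertical (12-6) axis maps a hand at angle A degrees to (360 - A) degrees, which sends a reading of T minutes past 12:00 to (720 - T) minutes past 12:00.
Mirror reads 6:27 = 387 minutes past 12:00.
Actual time: (720 - 387) mod 720 = 333 minutes = 5:33.

Final answer: 5:33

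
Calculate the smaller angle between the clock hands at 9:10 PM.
Hour hand position: 9 x 30 + 10 x 0.5 = 275 degrees
Minute hand position: 10 x 6 = 60 degrees
Difference: |275 - 60| = 215 degrees
Since 215 > 180, the smaller angle is 360 - 215 = 145 degrees

Final answer: 145 degrees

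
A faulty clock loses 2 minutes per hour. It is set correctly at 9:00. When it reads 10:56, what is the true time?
For every 60 true minutes, the faulty clock advances 58 minutes, so 1 faulty-clock minute corresponds to 60/58 true minutes.
From 9:00 to 10:56 on the faulty dial is 116 minutes.
True elapsed: 116 x 60/58 = 120 minutes = 2 hours.
True time: 9:00 + 2 hours = 11:00.

Final answer: 11:00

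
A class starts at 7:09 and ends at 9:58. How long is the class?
From 7:09 to 9:58:
(9 x 60 + 58) - (7 x 60 + 9) = 598 - 429 = 169 minutes
= 2 hours and 49 minutes

Final answer: 2 hours and 49 minutes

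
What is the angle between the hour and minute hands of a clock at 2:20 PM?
Hour hand position: 2 x 30 + 20 x 0.5 = 70 degrees
Minute hand position: 20 x 6 = 120 degrees
Difference: |70 - 120| = 50 degrees
The angle between the hands is 50 degrees

Final answer: 50 degrees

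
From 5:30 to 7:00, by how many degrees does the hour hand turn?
The hour hand moves 0.5 degrees per minute.
Time elapsed: 7:00 - 5:30 = 90 minutes
Angular displacement: 90 x 0.5 = 45 degrees

Final answer: 45 degrees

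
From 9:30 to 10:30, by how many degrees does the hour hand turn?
The hour hand moves 0.5 degrees per minute.
Time elapsed: 10:30 - 9:30 = 60 minutes
Angular displacement: 60 x 0.5 = 30 degrees

Final answer: 30 degrees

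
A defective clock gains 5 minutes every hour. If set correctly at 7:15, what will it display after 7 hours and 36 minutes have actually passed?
For every 60 true minutes, the faulty clock advances 60 + 5 = 65 minutes.
True elapsed: 7 hours and 36 minutes = 456 minutes.
Faulty clock advances: 456 x 65/60 = 494 minutes (drift: 38 minutes ahead).
Shown time: 7:15 + 494 minutes = 3:29.

Final answer: 3:29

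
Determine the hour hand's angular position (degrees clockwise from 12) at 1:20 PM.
The hour hand moves 30 degrees per hour and 0.5 degrees per minute.
At 1:20: (1) x 30 + 20 x 0.5 = 30 + 10 = 40 degrees

Final answer: 40 degrees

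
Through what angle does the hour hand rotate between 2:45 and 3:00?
The hour hand moves 0.5 degrees per minute.
Time elapsed: 3:00 - 2:45 = 15 minutes
Angular displacement: 15 x 0.5 = 7.5 degrees

Final answer: 7.5 degrees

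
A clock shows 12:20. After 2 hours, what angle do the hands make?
First find the time 2 hours after 12:20.
Total minutes: 12 x 60 + 20 + 2 x 60 + 0 = 860.
860 mod 720 = 140 minutes = 2:20.
Now compute the angle at 2:20:
Hour hand: 2 x 30 + 20 x 0.5 = 70 degrees
Minute hand: 20 x 6 = 120 degrees
Difference: |70 - 120| = 50 degrees
The angle is 50 degrees

Final answer: 50 degrees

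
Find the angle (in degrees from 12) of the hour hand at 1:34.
The hour hand moves 30 degrees per hour and 0.5 degrees per minute.
At 1:34: (1) x 30 + 34 x 0.5 = 30 + 17 = 47 degrees

Final answer: 47 degrees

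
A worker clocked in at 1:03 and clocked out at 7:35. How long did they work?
From 1:03 to 7:35:
(7 x 60 + 35) - (1 x 60 + 3) = 455 - 63 = 392 minutes
= 6 hours and 32 minutes

Final answer: 6 hours and 32 minutes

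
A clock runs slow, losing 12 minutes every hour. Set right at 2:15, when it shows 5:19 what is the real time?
For every 60 true minutes, the faulty clock advances 48 minutes, so 1 faulty-clock minute corresponds to 60/48 true minutes.
From 2:15 to 5:19 on the faulty dial is 184 minutes.
True elapsed: 184 x 60/48 = 230 minutes = 3 hours and 50 minutes.
True time: 2:15 + 3 hours and 50 minutes = 6:05.

Final answer: 6:05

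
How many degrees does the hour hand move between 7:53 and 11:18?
The hour hand moves 0.5 degrees per minute.
Time elapsed: 11:18 - 7:53 = 205 minutes
Angular displacement: 205 x 0.5 = 102.5 degrees

Final answer: 102.5 degrees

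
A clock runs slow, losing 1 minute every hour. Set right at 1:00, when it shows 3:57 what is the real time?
For every 60 true minutes, the faulty clock advances 59 minutes, so 1 faulty-clock minute corresponds to 60/59 true minutes.
From 1:00 to 3:57 on the faulty dial is 177 minutes.
True elapsed: 177 x 60/59 = 180 minutes = 3 hours.
True time: 1:00 + 3 hours = 4:00.

Final answer: 4:00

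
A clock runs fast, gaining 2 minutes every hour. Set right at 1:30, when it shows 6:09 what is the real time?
For every 60 true minutes, the faulty clock advances 62 minutes, so 1 faulty-clock minute corresponds to 60/62 true minutes.
From 1:30 to 6:09 on the faulty dial is 279 minutes.
True elapsed: 279 x 60/62 = 270 minutes = 4 hours and 30 minutes.
True time: 1:30 + 4 hours and 30 minutes = 6:00.

Final answer: 6:00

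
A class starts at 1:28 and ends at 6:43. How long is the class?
From 1:28 to 6:43:
(6 x 60 + 43) - (1 x 60 + 28) = 403 - 88 = 315 minutes
= 5 hours and 15 minutes

Final answer: 5 hours and 15 minutes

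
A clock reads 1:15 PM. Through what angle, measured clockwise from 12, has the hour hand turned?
The hour hand moves 30 degrees per hour and 0.5 degrees per minute.
At 1:15: (1) x 30 + 15 x 0.5 = 30 + 7.5 = 37.5 degrees

Final answer: 37.5 degrees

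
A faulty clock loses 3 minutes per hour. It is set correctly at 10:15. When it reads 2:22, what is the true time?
For every 60 true minutes, the faulty clock advances 57 minutes, so 1 faulty-clock minute corresponds to 60/57 true minutes.
From 10:15 to 2:22 on the faulty dial is 247 minutes.
True elapsed: 247 x 60/57 = 260 minutes = 4 hours and 20 minutes.
True time: 10:15 + 4 hours and 20 minutes = 2:35.

Final answer: 2:35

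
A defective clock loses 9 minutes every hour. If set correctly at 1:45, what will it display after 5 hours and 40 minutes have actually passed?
For every 60 true minutes, the faulty clock advances 60 - 9 = 51 minutes.
True elapsed: 5 hours and 40 minutes = 340 minutes.
Faulty clock advances: 340 x 51/60 = 289 minutes (drift: 51 minutes behind).
Shown time: 1:45 + 289 minutes = 6:34.

Final answer: 6:34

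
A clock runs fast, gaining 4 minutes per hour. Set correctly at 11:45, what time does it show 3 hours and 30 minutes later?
For every 60 true minutes, the faulty clock advances 60 + 4 = 64 minutes.
True elapsed: 3 hours and 30 minutes = 210 minutes.
Faulty clock advances: 210 x 64/60 = 224 minutes (drift: 14 minutes ahead).
Shown time: 11:45 + 224 minutes = 3:29.

Final answer: 3:29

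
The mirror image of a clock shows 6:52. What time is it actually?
Reflection across the vertical (12-6) axis maps a hand at angle A degrees to (360 - A) degrees, which sends a reading of T minutes past 12:00 to (720 - T) minutes past 12:00.
Mirror reads 6:52 = 412 minutes past 12:00.
Actual time: (720 - 412) mod 720 = 308 minutes = 5:08.

Final answer: 5:08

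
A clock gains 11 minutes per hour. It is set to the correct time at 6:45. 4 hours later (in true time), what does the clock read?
For every 60 true minutes, the faulty clock advances 60 + 11 = 71 minutes.
True elapsed: 4 hours = 240 minutes.
Faulty clock advances: 240 x 71/60 = 284 minutes (drift: 44 minutes ahead).
Shown time: 6:45 + 284 minutes = 11:29.

Final answer: 11:29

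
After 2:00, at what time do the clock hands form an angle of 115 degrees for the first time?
At t minutes past 2:00, the hour hand is at 30 x 2 + 0.5t degrees and the minute hand is at 6t degrees.
The smaller angle between them is 115 degrees when |30H - 5.5t| = 115 or |30H - 5.5t| = 245.
With H = 2, solve 30 x 2 - 5.5t = +/- target for each target:
  t = (30 x 2 - 115) / 5.5 = -10 (outside (0, 60))
  t = (30 x 2 + 115) / 5.5 = 31.82
  t = (30 x 2 - 245) / 5.5 = -33.64 (outside (0, 60))
  t = (30 x 2 + 245) / 5.5 = 55.45
Valid solutions in (0, 60): {31.82, 55.45} minutes.
The first occurrence is t = 31.82 minutes.
The hands form a 115-degree angle at 31.82 minutes past 2:00.

Final answer: 31.82 minutes past 2:00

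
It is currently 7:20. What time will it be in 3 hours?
Starting time: 7:20
Adding 0 minutes to 20 minutes: 20 + 0 = 20 minutes
Adding 3 hours: 7 + 3 = 10
Final time: 10:20

Final answer: 10:20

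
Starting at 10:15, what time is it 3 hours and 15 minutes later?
Starting time: 10:15
Adding 15 minutes to 15 minutes: 15 + 15 = 30 minutes
Adding 3 hours: 10 + 3 = 13 - 12 = 1
Final time: 1:30

Final answer: 1:30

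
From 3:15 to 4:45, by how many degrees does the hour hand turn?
The hour hand moves 0.5 degrees per minute.
Time elapsed: 4:45 - 3:15 = 90 minutes
Angular displacement: 90 x 0.5 = 45 degrees

Final answer: 45 degrees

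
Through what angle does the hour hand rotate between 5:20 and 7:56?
The hour hand moves 0.5 degrees per minute.
Time elapsed: 7:56 - 5:20 = 156 minutes
Angular displacement: 156 x 0.5 = 78 degrees

Final answer: 78 degrees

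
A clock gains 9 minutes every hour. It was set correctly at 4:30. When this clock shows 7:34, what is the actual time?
For every 60 true minutes, the faulty clock advances 69 minutes, so 1 faulty-clock minute corresponds to 60/69 true minutes.
From 4:30 to 7:34 on the faulty dial is 184 minutes.
True elapsed: 184 x 60/69 = 160 minutes = 2 hours and 40 minutes.
True time: 4:30 + 2 hours and 40 minutes = 7:10.

Final answer: 7:10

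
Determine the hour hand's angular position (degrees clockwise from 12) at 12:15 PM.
The hour hand moves 30 degrees per hour and 0.5 degrees per minute.
At 12:15: (0) x 30 + 15 x 0.5 = 0 + 7.5 = 7.5 degrees

Final answer: 7.5 degrees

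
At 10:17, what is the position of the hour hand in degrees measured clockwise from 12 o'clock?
The hour hand moves 30 degrees per hour and 0.5 degrees per minute.
At 10:17: (10) x 30 + 17 x 0.5 = 300 + 8.5 = 308.5 degrees

Final answer: 308.5 degrees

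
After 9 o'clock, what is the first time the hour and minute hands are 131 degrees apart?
At t minutes past 9:00, the hour hand is at 30 x 9 + 0.5t degrees and the minute hand is at 6t degrees.
The smaller angle between them is 131 degrees when |30H - 5.5t| = 131 or |30H - 5.5t| = 229.
With H = 9, solve 30 x 9 - 5.5t = +/- target for each target:
  t = (30 x 9 - 131) / 5.5 = 25.27
  t = (30 x 9 + 131) / 5.5 = 72.91 (outside (0, 60))
  t = (30 x 9 - 229) / 5.5 = 7.45
  t = (30 x 9 + 229) / 5.5 = 90.73 (outside (0, 60))
Valid solutions in (0, 60): {7.45, 25.27} minutes.
The first occurrence is t = 7.45 minutes.
The hands form a 131-degree angle at 7.45 minutes past 9:00.

Final answer: 7.45 minutes past 9:00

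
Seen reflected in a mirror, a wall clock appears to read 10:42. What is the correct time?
Reflection across the vertical (12-6) axis maps a hand at angle A degrees to (360 - A) degrees, which sends a reading of T minutes past 12:00 to (720 - T) minutes past 12:00.
Mirror reads 10:42 = 642 minutes past 12:00.
Actual time: (720 - 642) mod 720 = 78 minutes = 1:18.

Final answer: 1:18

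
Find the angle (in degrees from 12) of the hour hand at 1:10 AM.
The hour hand moves 30 degrees per hour and 0.5 degrees per minute.
At 1:10: (1) x 30 + 10 x 0.5 = 30 + 5 = 35 degrees

Final answer: 35 degrees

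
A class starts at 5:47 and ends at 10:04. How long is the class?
From 5:47 to 10:04:
(10 x 60 + 4) - (5 x 60 + 47) = 604 - 347 = 257 minutes
= 4 hours and 17 minutes

Final answer: 4 hours and 17 minutes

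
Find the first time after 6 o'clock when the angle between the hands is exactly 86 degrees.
At t minutes past 6:00, the hour hand is at 30 x 6 + 0.5t degrees and the minute hand is at 6t degrees.
The smaller angle between them is 86 degrees when |30H - 5.5t| = 86 or |30H - 5.5t| = 274.
With H = 6, solve 30 x 6 - 5.5t = +/- target for each target:
  t = (30 x 6 - 86) / 5.5 = 17.09
  t = (30 x 6 + 86) / 5.5 = 48.36
  t = (30 x 6 - 274) / 5.5 = -17.09 (outside (0, 60))
  t = (30 x 6 + 274) / 5.5 = 82.55 (outside (0, 60))
Valid solutions in (0, 60): {17.09, 48.36} minutes.
The first occurrence is t = 17.09 minutes.
The hands form a 86-degree angle at 17.09 minutes past 6:00.

Final answer: 17.09 minutes past 6:00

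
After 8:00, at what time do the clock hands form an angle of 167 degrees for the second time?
At t minutes past 8:00, the hour hand is at 30 x 8 + 0.5t degrees and the minute hand is at 6t degrees.
The smaller angle between them is 167 degrees when |30H - 5.5t| = 167 or |30H - 5.5t| = 193.
With H = 8, solve 30 x 8 - 5.5t = +/- target for each target:
  t = (30 x 8 - 167) / 5.5 = 13.27
  t = (30 x 8 + 167) / 5.5 = 74 (outside (0, 60))
  t = (30 x 8 - 193) / 5.5 = 8.55
  t = (30 x 8 + 193) / 5.5 = 78.73 (outside (0, 60))
Valid solutions in (0, 60): {8.55, 13.27} minutes.
The second occurrence is t = 13.27 minutes.
The hands form a 167-degree angle at 13.27 minutes past 8:00.

Final answer: 13.27 minutes past 8:00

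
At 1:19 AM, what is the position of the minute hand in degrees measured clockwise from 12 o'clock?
The minute hand moves 6 degrees per minute.
At 1:19: 19 x 6 = 114 degrees

Final answer: 114 degrees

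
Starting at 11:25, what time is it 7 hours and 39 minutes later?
Starting time: 11:25
Adding 39 minutes to 25 minutes: 25 + 39 = 64 minutes = 1 hour and 4 minutes
Adding 7 hours: 11 + 7 + 1 (carry) = 19 - 12 = 7
Final time: 7:04

Final answer: 7:04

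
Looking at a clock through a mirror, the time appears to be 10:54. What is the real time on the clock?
Reflection across the vertical (12-6) axis maps a hand at angle A degrees to (360 - A) degrees, which sends a reading of T minutes past 12:00 to (720 - T) minutes past 12:00.
Mirror reads 10:54 = 654 minutes past 12:00.
Actual time: (720 - 654) mod 720 = 66 minutes = 1:06.

Final answer: 1:06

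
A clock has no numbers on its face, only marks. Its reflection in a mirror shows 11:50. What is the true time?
Reflection across the vertical (12-6) axis maps a hand at angle A degrees to (360 - A) degrees, which sends a reading of T minutes past 12:00 to (720 - T) minutes past 12:00.
Mirror reads 11:50 = 710 minutes past 12:00.
Actual time: (720 - 710) mod 720 = 10 minutes = 12:10.

Final answer: 12:10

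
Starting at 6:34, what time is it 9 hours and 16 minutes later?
Starting time: 6:34
Adding 16 minutes to 34 minutes: 34 + 16 = 50 minutes
Adding 9 hours: 6 + 9 = 15 - 12 = 3
Final time: 3:50

Final answer: 3:50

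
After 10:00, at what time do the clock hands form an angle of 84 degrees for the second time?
At t minutes past 10:00, the hour hand is at 30 x 10 + 0.5t degrees and the minute hand is at 6t degrees.
The smaller angle between them is 84 degrees when |30H - 5.5t| = 84 or |30H - 5.5t| = 276.
With H = 10, solve 30 x 10 - 5.5t = +/- target for each target:
  t = (30 x 10 - 84) / 5.5 = 39.27
  t = (30 x 10 + 84) / 5.5 = 69.82 (outside (0, 60))
  t = (30 x 10 - 276) / 5.5 = 4.36
  t = (30 x 10 + 276) / 5.5 = 104.73 (outside (0, 60))
Valid solutions in (0, 60): {4.36, 39.27} minutes.
The second occurrence is t = 39.27 minutes.
The hands form a 84-degree angle at 39.27 minutes past 10:00.

Final answer: 39.27 minutes past 10:00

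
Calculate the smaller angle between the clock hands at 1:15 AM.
Hour hand position: 1 x 30 + 15 x 0.5 = 37.5 degrees
Minute hand position: 15 x 6 = 90 degrees
Difference: |37.5 - 90| = 52.5 degrees
The angle between the hands is 52.5 degrees

Final answer: 52.5 degrees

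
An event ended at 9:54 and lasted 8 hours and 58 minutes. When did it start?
Starting time: 9:54 = 594 total minutes past 12:00
Subtracting: 8 hours and 58 minutes = 538 minutes
594 - 538 = 56 minutes
= 56 minutes past 12:00 = 12:56

Final answer: 12:56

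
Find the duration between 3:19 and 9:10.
From 3:19 to 9:10:
(9 x 60 + 10) - (3 x 60 + 19) = 550 - 199 = 351 minutes
= 5 hours and 51 minutes

Final answer: 5 hours and 51 minutes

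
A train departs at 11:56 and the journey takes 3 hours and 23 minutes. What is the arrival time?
Starting time: 11:56
Adding 23 minutes to 56 minutes: 56 + 23 = 79 minutes = 1 hour and 19 minutes
Adding 3 hours: 11 + 3 + 1 (carry) = 15 - 12 = 3
Final time: 3:19

Final answer: 3:19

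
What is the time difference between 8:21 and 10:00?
From 8:21 to 10:00:
(10 x 60 + 0) - (8 x 60 + 21) = 600 - 501 = 99 minutes
= 1 hour and 39 minutes

Final answer: 1 hour and 39 minutes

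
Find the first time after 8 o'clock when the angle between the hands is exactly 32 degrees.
At t minutes past 8:00, the hour hand is at 30 x 8 + 0.5t degrees and the minute hand is at 6t degrees.
The smaller angle between them is 32 degrees when |30H - 5.5t| = 32 or |30H - 5.5t| = 328.
With H = 8, solve 30 x 8 - 5.5t = +/- target for each target:
  t = (30 x 8 - 32) / 5.5 = 37.82
  t = (30 x 8 + 32) / 5.5 = 49.45
  t = (30 x 8 - 328) / 5.5 = -16 (outside (0, 60))
  t = (30 x 8 + 328) / 5.5 = 103.27 (outside (0, 60))
Valid solutions in (0, 60): {37.82, 49.45} minutes.
The first occurrence is t = 37.82 minutes.
The hands form a 32-degree angle at 37.82 minutes past 8:00.

Final answer: 37.82 minutes past 8:00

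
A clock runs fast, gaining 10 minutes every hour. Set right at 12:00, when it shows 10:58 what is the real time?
For every 60 true minutes, the faulty clock advances 70 minutes, so 1 faulty-clock minute corresponds to 60/70 true minutes.
From 12:00 to 10:58 on the faulty dial is 658 minutes.
True elapsed: 658 x 60/70 = 564 minutes = 9 hours and 24 minutes.
True time: 12:00 + 9 hours and 24 minutes = 9:24.

Final answer: 9:24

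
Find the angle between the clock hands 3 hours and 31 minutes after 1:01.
First find the time 3 hours and 31 minutes after 1:01.
Total minutes: 1 x 60 + 1 + 3 x 60 + 31 = 272.
272 mod 720 = 272 minutes = 4:32.
Now compute the angle at 4:32:
Hour hand: 4 x 30 + 32 x 0.5 = 136 degrees
Minute hand: 32 x 6 = 192 degrees
Difference: |136 - 192| = 56 degrees
The angle is 56 degrees

Final answer: 56 degrees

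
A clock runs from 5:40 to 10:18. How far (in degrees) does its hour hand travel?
The hour hand moves 0.5 degrees per minute.
Time elapsed: 10:18 - 5:40 = 278 minutes
Angular displacement: 278 x 0.5 = 139 degrees

Final answer: 139 degrees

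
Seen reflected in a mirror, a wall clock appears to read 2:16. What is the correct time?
Reflection across the vertical (12-6) axis maps a hand at angle A degrees to (360 - A) degrees, which sends a reading of T minutes past 12:00 to (720 - T) minutes past 12:00.
Mirror reads 2:16 = 136 minutes past 12:00.
Actual time: (720 - 136) mod 720 = 584 minutes = 9:44.

Final answer: 9:44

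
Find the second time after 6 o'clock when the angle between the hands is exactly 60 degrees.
At t minutes past 6:00, the hour hand is at 30 x 6 + 0.5t degrees and the minute hand is at 6t degrees.
The smaller angle between them is 60 degrees when |30H - 5.5t| = 60 or |30H - 5.5t| = 300.
With H = 6, solve 30 x 6 - 5.5t = +/- target for each target:
  t = (30 x 6 - 60) / 5.5 = 21.82
  t = (30 x 6 + 60) / 5.5 = 43.64
  t = (30 x 6 - 300) / 5.5 = -21.82 (outside (0, 60))
  t = (30 x 6 + 300) / 5.5 = 87.27 (outside (0, 60))
Valid solutions in (0, 60): {21.82, 43.64} minutes.
The second occurrence is t = 43.64 minutes.
The hands form a 60-degree angle at 43.64 minutes past 6:00.

Final answer: 43.64 minutes past 6:00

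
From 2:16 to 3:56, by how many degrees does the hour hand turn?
The hour hand moves 0.5 degrees per minute.
Time elapsed: 3:56 - 2:16 = 100 minutes
Angular displacement: 100 x 0.5 = 50 degrees

Final answer: 50 degrees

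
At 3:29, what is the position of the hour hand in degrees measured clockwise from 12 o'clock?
The hour hand moves 30 degrees per hour and 0.5 degrees per minute.
At 3:29: (3) x 30 + 29 x 0.5 = 90 + 14.5 = 104.5 degrees

Final answer: 104.5 degrees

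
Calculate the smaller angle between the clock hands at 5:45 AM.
Hour hand position: 5 x 30 + 45 x 0.5 = 172.5 degrees
Minute hand position: 45 x 6 = 270 degrees
Difference: |172.5 - 270| = 97.5 degrees
The angle between the hands is 97.5 degrees

Final answer: 97.5 degrees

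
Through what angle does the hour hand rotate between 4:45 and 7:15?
The hour hand moves 0.5 degrees per minute.
Time elapsed: 7:15 - 4:45 = 150 minutes
Angular displacement: 150 x 0.5 = 75 degrees

Final answer: 75 degrees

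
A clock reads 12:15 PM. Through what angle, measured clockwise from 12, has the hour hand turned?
The hour hand moves 30 degrees per hour and 0.5 degrees per minute.
At 12:15: (0) x 30 + 15 x 0.5 = 0 + 7.5 = 7.5 degrees

Final answer: 7.5 degrees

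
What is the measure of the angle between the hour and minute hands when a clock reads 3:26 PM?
Hour hand position: 3 x 30 + 26 x 0.5 = 103 degrees
Minute hand position: 26 x 6 = 156 degrees
Difference: |103 - 156| = 53 degrees
The angle between the hands is 53 degrees

Final answer: 53 degrees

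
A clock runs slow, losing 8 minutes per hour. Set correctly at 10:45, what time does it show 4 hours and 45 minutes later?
For every 60 true minutes, the faulty clock advances 60 - 8 = 52 minutes.
True elapsed: 4 hours and 45 minutes = 285 minutes.
Faulty clock advances: 285 x 52/60 = 247 minutes (drift: 38 minutes behind).
Shown time: 10:45 + 247 minutes = 2:52.

Final answer: 2:52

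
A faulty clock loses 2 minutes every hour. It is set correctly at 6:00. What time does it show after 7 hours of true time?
For every 60 true minutes, the faulty clock advances 60 - 2 = 58 minutes.
True elapsed: 7 hours = 420 minutes.
Faulty clock advances: 420 x 58/60 = 406 minutes (drift: 14 minutes behind).
Shown time: 6:00 + 406 minutes = 12:46.

Final answer: 12:46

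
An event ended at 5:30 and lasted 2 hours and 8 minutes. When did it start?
Starting time: 5:30 = 330 total minutes past 12:00
Subtracting: 2 hours and 8 minutes = 128 minutes
330 - 128 = 202 minutes
= 3 hours and 22 minutes past 12:00 = 3:22

Final answer: 3:22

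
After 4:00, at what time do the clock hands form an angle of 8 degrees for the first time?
At t minutes past 4:00, the hour hand is at 30 x 4 + 0.5t degrees and the minute hand is at 6t degrees.
The smaller angle between them is 8 degrees when |30H - 5.5t| = 8 or |30H - 5.5t| = 352.
With H = 4, solve 30 x 4 - 5.5t = +/- target for each target:
  t = (30 x 4 - 8) / 5.5 = 20.36
  t = (30 x 4 + 8) / 5.5 = 23.27
  t = (30 x 4 - 352) / 5.5 = -42.18 (outside (0, 60))
  t = (30 x 4 + 352) / 5.5 = 85.82 (outside (0, 60))
Valid solutions in (0, 60): {20.36, 23.27} minutes.
The first occurrence is t = 20.36 minutes.
The hands form a 8-degree angle at 20.36 minutes past 4:00.

Final answer: 20.36 minutes past 4:00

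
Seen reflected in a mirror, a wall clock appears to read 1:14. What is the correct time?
Reflection across the vertical (12-6) axis maps a hand at angle A degrees to (360 - A) degrees, which sends a reading of T minutes past 12:00 to (720 - T) minutes past 12:00.
Mirror reads 1:14 = 74 minutes past 12:00.
Actual time: (720 - 74) mod 720 = 646 minutes = 10:46.

Final answer: 10:46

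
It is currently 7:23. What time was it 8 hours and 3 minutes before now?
Starting time: 7:23 = 443 total minutes past 12:00
Subtracting: 8 hours and 3 minutes = 483 minutes
443 - 483 = -40 (negative, add 12 hours = 720) = 680 minutes
= 11 hours and 20 minutes past 12:00 = 11:20

Final answer: 11:20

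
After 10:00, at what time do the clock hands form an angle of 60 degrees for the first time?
At t minutes past 10:00, the hour hand is at 30 x 10 + 0.5t degrees and the minute hand is at 6t degrees.
The smaller angle between them is 60 degrees when |30H - 5.5t| = 60 or |30H - 5.5t| = 300.
With H = 10, solve 30 x 10 - 5.5t = +/- target for each target:
  t = (30 x 10 - 60) / 5.5 = 43.64
  t = (30 x 10 + 60) / 5.5 = 65.45 (outside (0, 60))
  t = (30 x 10 - 300) / 5.5 = 0 (outside (0, 60))
  t = (30 x 10 + 300) / 5.5 = 109.09 (outside (0, 60))
Valid solutions in (0, 60): {43.64} minutes.
The first occurrence is t = 43.64 minutes.
The hands form a 60-degree angle at 43.64 minutes past 10:00.

Final answer: 43.64 minutes past 10:00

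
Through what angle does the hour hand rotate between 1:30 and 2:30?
The hour hand moves 0.5 degrees per minute.
Time elapsed: 2:30 - 1:30 = 60 minutes
Angular displacement: 60 x 0.5 = 30 degrees

Final answer: 30 degrees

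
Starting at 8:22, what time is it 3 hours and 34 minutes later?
Starting time: 8:22
Adding 34 minutes to 22 minutes: 22 + 34 = 56 minutes
Adding 3 hours: 8 + 3 = 11
Final time: 11:56

Final answer: 11:56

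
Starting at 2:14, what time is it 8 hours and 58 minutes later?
Starting time: 2:14
Adding 58 minutes to 14 minutes: 14 + 58 = 72 minutes = 1 hour and 12 minutes
Adding 8 hours: 2 + 8 + 1 (carry) = 11
Final time: 11:12

Final answer: 11:12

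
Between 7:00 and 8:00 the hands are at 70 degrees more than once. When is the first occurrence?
At t minutes past 7:00, the hour hand is at 30 x 7 + 0.5t degrees and the minute hand is at 6t degrees.
The smaller angle between them is 70 degrees when |30H - 5.5t| = 70 or |30H - 5.5t| = 290.
With H = 7, solve 30 x 7 - 5.5t = +/- target for each target:
  t = (30 x 7 - 70) / 5.5 = 25.45
  t = (30 x 7 + 70) / 5.5 = 50.91
  t = (30 x 7 - 290) / 5.5 = -14.55 (outside (0, 60))
  t = (30 x 7 + 290) / 5.5 = 90.91 (outside (0, 60))
Valid solutions in (0, 60): {25.45, 50.91} minutes.
The first occurrence is t = 25.45 minutes.
The hands form a 70-degree angle at 25.45 minutes past 7:00.

Final answer: 25.45 minutes past 7:00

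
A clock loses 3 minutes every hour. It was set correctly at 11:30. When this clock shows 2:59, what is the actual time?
For every 60 true minutes, the faulty clock advances 57 minutes, so 1 faulty-clock minute corresponds to 60/57 true minutes.
From 11:30 to 2:59 on the faulty dial is 209 minutes.
True elapsed: 209 x 60/57 = 220 minutes = 3 hours and 40 minutes.
True time: 11:30 + 3 hours and 40 minutes = 3:10.

Final answer: 3:10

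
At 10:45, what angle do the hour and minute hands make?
Hour hand position: 10 x 30 + 45 x 0.5 = 322.5 degrees
Minute hand position: 45 x 6 = 270 degrees
Difference: |322.5 - 270| = 52.5 degrees
The angle between the hands is 52.5 degrees

Final answer: 52.5 degrees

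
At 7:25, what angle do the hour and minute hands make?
Hour hand position: 7 x 30 + 25 x 0.5 = 222.5 degrees
Minute hand position: 25 x 6 = 150 degrees
Difference: |222.5 - 150| = 72.5 degrees
The angle between the hands is 72.5 degrees

Final answer: 72.5 degrees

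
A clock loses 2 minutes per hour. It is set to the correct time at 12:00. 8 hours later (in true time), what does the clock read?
For every 60 true minutes, the faulty clock advances 60 - 2 = 58 minutes.
True elapsed: 8 hours = 480 minutes.
Faulty clock advances: 480 x 58/60 = 464 minutes (drift: 16 minutes behind).
Shown time: 12:00 + 464 minutes = 7:44.

Final answer: 7:44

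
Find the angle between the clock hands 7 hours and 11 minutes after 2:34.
First find the time 7 hours and 11 minutes after 2:34.
Total minutes: 2 x 60 + 34 + 7 x 60 + 11 = 585.
585 mod 720 = 585 minutes = 9:45.
Now compute the angle at 9:45:
Hour hand: 9 x 30 + 45 x 0.5 = 292.5 degrees
Minute hand: 45 x 6 = 270 degrees
Difference: |292.5 - 270| = 22.5 degrees
The angle is 22.5 degrees

Final answer: 22.5 degrees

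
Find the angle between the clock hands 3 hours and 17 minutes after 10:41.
First find the time 3 hours and 17 minutes after 10:41.
Total minutes: 10 x 60 + 41 + 3 x 60 + 17 = 838.
838 mod 720 = 118 minutes = 1:58.
Now compute the angle at 1:58:
Hour hand: 1 x 30 + 58 x 0.5 = 59 degrees
Minute hand: 58 x 6 = 348 degrees
Difference: |59 - 348| = 289 degrees
Smaller angle: 360 - 289 = 71 degrees

Final answer: 71 degrees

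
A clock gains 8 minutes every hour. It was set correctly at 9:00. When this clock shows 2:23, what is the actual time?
For every 60 true minutes, the faulty clock advances 68 minutes, so 1 faulty-clock minute corresponds to 60/68 true minutes.
From 9:00 to 2:23 on the faulty dial is 323 minutes.
True elapsed: 323 x 60/68 = 285 minutes = 4 hours and 45 minutes.
True time: 9:00 + 4 hours and 45 minutes = 1:45.

Final answer: 1:45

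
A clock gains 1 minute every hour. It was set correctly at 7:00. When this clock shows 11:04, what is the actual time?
For every 60 true minutes, the faulty clock advances 61 minutes, so 1 faulty-clock minute corresponds to 60/61 true minutes.
From 7:00 to 11:04 on the faulty dial is 244 minutes.
True elapsed: 244 x 60/61 = 240 minutes = 4 hours.
True time: 7:00 + 4 hours = 11:00.

Final answer: 11:00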